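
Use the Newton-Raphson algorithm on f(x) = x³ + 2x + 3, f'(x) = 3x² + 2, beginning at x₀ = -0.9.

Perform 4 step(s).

f(x) = x³ + 2x + 3
f'(x) = 3x² + 2
x₀ = -0.9

Newton-Raphson formula: x_{n+1} = x_n - f(x_n)/f'(x_n)

Iteration 1:
  f(-0.900000) = 0.471000
  f'(-0.900000) = 4.430000
  x_1 = -0.900000 - 0.471000/4.430000 = -1.006321
Iteration 2:
  f(-1.006321) = -0.031723
  f'(-1.006321) = 5.038043
  x_2 = -1.006321 - (-0.031723)/5.038043 = -1.000024
Iteration 3:
  f(-1.000024) = -0.000119
  f'(-1.000024) = 5.000143
  x_3 = -1.000024 - (-0.000119)/5.000143 = -1.000000
Iteration 4:
  f(-1.000000) = 0.000000
  f'(-1.000000) = 5.000000
  x_4 = -1.000000 - 0.000000/5.000000 = -1.000000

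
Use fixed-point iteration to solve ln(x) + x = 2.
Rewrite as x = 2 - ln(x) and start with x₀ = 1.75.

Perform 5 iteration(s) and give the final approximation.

Equation: ln(x) + x = 2
Fixed-point form: x = 2 - ln(x)
x₀ = 1.75

x_1 = g(1.750000) = 1.440384
x_2 = g(1.440384) = 1.635090
x_3 = g(1.635090) = 1.508302
x_4 = g(1.508302) = 1.589015
x_5 = g(1.589015) = 1.536885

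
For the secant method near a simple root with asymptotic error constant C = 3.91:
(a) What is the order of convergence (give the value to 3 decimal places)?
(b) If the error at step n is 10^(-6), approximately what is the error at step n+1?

(a) Secant method has superlinear convergence with order φ = (1+√5)/2 ≈ 1.618.
    This means |e_{n+1}| ≈ C|e_n|^1.618.

(b) With |e_n| = 10^(-6) and C = 3.91:
    |e_{n+1}| ≈ 3.91 × (10^(-6))^1.618 = 3.91 × 10^(-9.71)

(a) ≈ 1.618 (golden ratio); (b) |e_{n+1}| ≈ 7.655e-10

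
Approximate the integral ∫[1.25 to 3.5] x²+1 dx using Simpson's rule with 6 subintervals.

f(x) = x²+1
a = 1.25, b = 3.5, n = 6
h = (b - a)/n = 0.375000

Simpson's rule: (h/3)[f(x₀) + 4f(x₁) + 2f(x₂) + ... + f(xₙ)]

x_0 = 1.2500, f(x_0) = 2.562500, coefficient = 1
x_1 = 1.6250, f(x_1) = 3.640625, coefficient = 4
x_2 = 2.0000, f(x_2) = 5.000000, coefficient = 2
x_3 = 2.3750, f(x_3) = 6.640625, coefficient = 4
x_4 = 2.7500, f(x_4) = 8.562500, coefficient = 2
x_5 = 3.1250, f(x_5) = 10.765625, coefficient = 4
x_6 = 3.5000, f(x_6) = 13.250000, coefficient = 1

I ≈ (0.375000/3) × 127.125000 = 15.890625
Exact value: 15.890625
Error: 0.000000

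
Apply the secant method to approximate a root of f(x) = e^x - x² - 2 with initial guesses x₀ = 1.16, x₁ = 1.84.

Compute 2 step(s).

f(x) = e^x - x² - 2
x₀ = 1.16, x₁ = 1.84

Secant formula: x_{n+1} = x_n - f(x_n)(x_n - x_{n-1})/(f(x_n) - f(x_{n-1}))

Iteration 1:
  f(1.160000) = -0.155667
  f(1.840000) = 0.910938
  x_2 = 1.840000 - 0.910938×(1.840000 - 1.160000)/(0.910938 - (-0.155667))
       = 1.259243
Iteration 2:
  f(1.840000) = 0.910938
  f(1.259243) = -0.062939
  x_3 = 1.259243 - (-0.062939)×(1.259243 - 1.840000)/(-0.062939 - 0.910938)
       = 1.296776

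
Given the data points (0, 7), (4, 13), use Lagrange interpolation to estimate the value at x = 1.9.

Lagrange interpolation formula:
P(x) = Σ yᵢ × Lᵢ(x)
where Lᵢ(x) = Π_{j≠i} (x - xⱼ)/(xᵢ - xⱼ)

L_0(1.9) = (1.9 - 4)/(0 - 4) = 0.525000
L_1(1.9) = (1.9 - 0)/(4 - 0) = 0.475000

P(1.9) = 7×L_0(1.9) + 13×L_1(1.9)
P(1.9) = 9.850000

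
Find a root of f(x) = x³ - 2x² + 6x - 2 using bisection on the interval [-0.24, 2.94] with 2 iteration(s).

f(x) = x³ - 2x² + 6x - 2
Initial interval: [-0.24, 2.94]

Iteration 1:
  c_1 = (-0.240000 + 2.940000)/2 = 1.350000
  f(c_1) = f(1.350000) = 4.915375
  f(a) × f(c) < 0, new interval: [-0.240000, 1.350000]
Iteration 2:
  c_2 = (-0.240000 + 1.350000)/2 = 0.555000
  f(c_2) = f(0.555000) = 0.884904
  f(a) × f(c) < 0, new interval: [-0.240000, 0.555000]

After 2 iteration(s), the approximation is c_2 = 0.555000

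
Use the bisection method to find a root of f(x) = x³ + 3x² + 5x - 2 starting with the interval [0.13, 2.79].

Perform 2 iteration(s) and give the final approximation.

f(x) = x³ + 3x² + 5x - 2
Initial interval: [0.13, 2.79]

Iteration 1:
  c_1 = (0.130000 + 2.790000)/2 = 1.460000
  f(c_1) = f(1.460000) = 14.806936
  f(a) × f(c) < 0, new interval: [0.130000, 1.460000]
Iteration 2:
  c_2 = (0.130000 + 1.460000)/2 = 0.795000
  f(c_2) = f(0.795000) = 4.373535
  f(a) × f(c) < 0, new interval: [0.130000, 0.795000]

After 2 iteration(s), the approximation is c_2 = 0.795000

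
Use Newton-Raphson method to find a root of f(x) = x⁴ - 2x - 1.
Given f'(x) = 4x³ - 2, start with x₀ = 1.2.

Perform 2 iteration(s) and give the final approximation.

f(x) = x⁴ - 2x - 1
f'(x) = 4x³ - 2
x₀ = 1.2

Newton-Raphson formula: x_{n+1} = x_n - f(x_n)/f'(x_n)

Iteration 1:
  f(1.200000) = -1.326400
  f'(1.200000) = 4.912000
  x_1 = 1.200000 - (-1.326400)/4.912000 = 1.470033
Iteration 2:
  f(1.470033) = 0.729838
  f'(1.470033) = 10.706937
  x_2 = 1.470033 - 0.729838/10.706937 = 1.401868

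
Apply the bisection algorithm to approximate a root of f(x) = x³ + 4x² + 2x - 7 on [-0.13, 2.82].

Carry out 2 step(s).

f(x) = x³ + 4x² + 2x - 7
Initial interval: [-0.13, 2.82]

Iteration 1:
  c_1 = (-0.130000 + 2.820000)/2 = 1.345000
  f(c_1) = f(1.345000) = 5.359239
  f(a) × f(c) < 0, new interval: [-0.130000, 1.345000]
Iteration 2:
  c_2 = (-0.130000 + 1.345000)/2 = 0.607500
  f(c_2) = f(0.607500) = -4.084573
  f(a) × f(c) ≥ 0, new interval: [0.607500, 1.345000]

After 2 iteration(s), the approximation is c_2 = 0.607500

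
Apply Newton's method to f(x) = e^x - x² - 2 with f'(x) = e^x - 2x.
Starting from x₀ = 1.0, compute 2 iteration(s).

f(x) = e^x - x² - 2
f'(x) = e^x - 2x
x₀ = 1.0

Newton-Raphson formula: x_{n+1} = x_n - f(x_n)/f'(x_n)

Iteration 1:
  f(1.000000) = -0.281718
  f'(1.000000) = 0.718282
  x_1 = 1.000000 - (-0.281718)/0.718282 = 1.392211
Iteration 2:
  f(1.392211) = 0.085485
  f'(1.392211) = 1.239315
  x_2 = 1.392211 - 0.085485/1.239315 = 1.323233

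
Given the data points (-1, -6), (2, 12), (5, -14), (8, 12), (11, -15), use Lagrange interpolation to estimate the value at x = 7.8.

Lagrange interpolation formula:
P(x) = Σ yᵢ × Lᵢ(x)
where Lᵢ(x) = Π_{j≠i} (x - xⱼ)/(xᵢ - xⱼ)

L_0(7.8) = (7.8 - 2)/(-1 - 2) × (7.8 - 5)/(-1 - 5) × (7.8 - 8)/(-1 - 8) × (7.8 - 11)/(-1 - 11) = 0.005347
L_1(7.8) = (7.8 - (-1))/(2 - (-1)) × (7.8 - 5)/(2 - 5) × (7.8 - 8)/(2 - 8) × (7.8 - 11)/(2 - 11) = -0.032448
L_2(7.8) = (7.8 - (-1))/(5 - (-1)) × (7.8 - 2)/(5 - 2) × (7.8 - 8)/(5 - 8) × (7.8 - 11)/(5 - 11) = 0.100820
L_3(7.8) = (7.8 - (-1))/(8 - (-1)) × (7.8 - 2)/(8 - 2) × (7.8 - 5)/(8 - 5) × (7.8 - 11)/(8 - 11) = 0.940984
L_4(7.8) = (7.8 - (-1))/(11 - (-1)) × (7.8 - 2)/(11 - 2) × (7.8 - 5)/(11 - 5) × (7.8 - 8)/(11 - 8) = -0.014703

P(7.8) = (-6)×L_0(7.8) + 12×L_1(7.8) + (-14)×L_2(7.8) + 12×L_3(7.8) + (-15)×L_4(7.8)
P(7.8) = 9.679427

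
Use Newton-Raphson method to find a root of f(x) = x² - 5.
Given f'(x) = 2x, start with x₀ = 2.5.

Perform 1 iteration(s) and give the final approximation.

f(x) = x² - 5
f'(x) = 2x
x₀ = 2.5

Newton-Raphson formula: x_{n+1} = x_n - f(x_n)/f'(x_n)

Iteration 1:
  f(2.500000) = 1.250000
  f'(2.500000) = 5.000000
  x_1 = 2.500000 - 1.250000/5.000000 = 2.250000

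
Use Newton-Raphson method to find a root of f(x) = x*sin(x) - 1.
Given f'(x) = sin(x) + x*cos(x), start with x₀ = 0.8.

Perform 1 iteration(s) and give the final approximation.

f(x) = x*sin(x) - 1
f'(x) = sin(x) + x*cos(x)
x₀ = 0.8

Newton-Raphson formula: x_{n+1} = x_n - f(x_n)/f'(x_n)

Iteration 1:
  f(0.800000) = -0.426115
  f'(0.800000) = 1.274721
  x_1 = 0.800000 - (-0.426115)/1.274721 = 1.134281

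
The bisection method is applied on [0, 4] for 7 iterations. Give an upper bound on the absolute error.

Bisection error bound: |error| ≤ (b-a)/2^n
|error| ≤ (4 - 0)/2^7 = 4/2^7
|error| ≤ 0.0312500000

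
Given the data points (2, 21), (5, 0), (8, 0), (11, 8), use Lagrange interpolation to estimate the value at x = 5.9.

Lagrange interpolation formula:
P(x) = Σ yᵢ × Lᵢ(x)
where Lᵢ(x) = Π_{j≠i} (x - xⱼ)/(xᵢ - xⱼ)

L_0(5.9) = (5.9 - 5)/(2 - 5) × (5.9 - 8)/(2 - 8) × (5.9 - 11)/(2 - 11) = -0.059500
L_1(5.9) = (5.9 - 2)/(5 - 2) × (5.9 - 8)/(5 - 8) × (5.9 - 11)/(5 - 11) = 0.773500
L_2(5.9) = (5.9 - 2)/(8 - 2) × (5.9 - 5)/(8 - 5) × (5.9 - 11)/(8 - 11) = 0.331500
L_3(5.9) = (5.9 - 2)/(11 - 2) × (5.9 - 5)/(11 - 5) × (5.9 - 8)/(11 - 8) = -0.045500

P(5.9) = 21×L_0(5.9) + 0×L_1(5.9) + 0×L_2(5.9) + 8×L_3(5.9)
P(5.9) = -1.613500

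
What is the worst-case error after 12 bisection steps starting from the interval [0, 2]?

Bisection error bound: |error| ≤ (b-a)/2^n
|error| ≤ (2 - 0)/2^12 = 2/2^12
|error| ≤ 0.0004882812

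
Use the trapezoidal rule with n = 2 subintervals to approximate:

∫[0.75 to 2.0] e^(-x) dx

f(x) = e^(-x)
a = 0.75, b = 2.0, n = 2
h = (b - a)/n = 0.625000

Trapezoidal rule: (h/2)[f(x₀) + 2f(x₁) + 2f(x₂) + ... + f(xₙ)]

x_0 = 0.7500, f(x_0) = 0.472367, coefficient = 1
x_1 = 1.3750, f(x_1) = 0.252840, coefficient = 2
x_2 = 2.0000, f(x_2) = 0.135335, coefficient = 1

I ≈ (0.625000/2) × 1.113381 = 0.347932
Exact value: 0.337031
Error: 0.010900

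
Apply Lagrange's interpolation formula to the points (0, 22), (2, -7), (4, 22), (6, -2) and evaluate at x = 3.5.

Lagrange interpolation formula:
P(x) = Σ yᵢ × Lᵢ(x)
where Lᵢ(x) = Π_{j≠i} (x - xⱼ)/(xᵢ - xⱼ)

L_0(3.5) = (3.5 - 2)/(0 - 2) × (3.5 - 4)/(0 - 4) × (3.5 - 6)/(0 - 6) = -0.039062
L_1(3.5) = (3.5 - 0)/(2 - 0) × (3.5 - 4)/(2 - 4) × (3.5 - 6)/(2 - 6) = 0.273438
L_2(3.5) = (3.5 - 0)/(4 - 0) × (3.5 - 2)/(4 - 2) × (3.5 - 6)/(4 - 6) = 0.820312
L_3(3.5) = (3.5 - 0)/(6 - 0) × (3.5 - 2)/(6 - 2) × (3.5 - 4)/(6 - 4) = -0.054688

P(3.5) = 22×L_0(3.5) + (-7)×L_1(3.5) + 22×L_2(3.5) + (-2)×L_3(3.5)
P(3.5) = 15.382812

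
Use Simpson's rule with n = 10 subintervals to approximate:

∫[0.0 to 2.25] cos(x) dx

f(x) = cos(x)
a = 0.0, b = 2.25, n = 10
h = (b - a)/n = 0.225000

Simpson's rule: (h/3)[f(x₀) + 4f(x₁) + 2f(x₂) + ... + f(xₙ)]

x_0 = 0.0000, f(x_0) = 1.000000, coefficient = 1
x_1 = 0.2250, f(x_1) = 0.974794, coefficient = 4
x_2 = 0.4500, f(x_2) = 0.900447, coefficient = 2
x_3 = 0.6750, f(x_3) = 0.780707, coefficient = 4
x_4 = 0.9000, f(x_4) = 0.621610, coefficient = 2
x_5 = 1.1250, f(x_5) = 0.431177, coefficient = 4
x_6 = 1.3500, f(x_6) = 0.219007, coefficient = 2
x_7 = 1.5750, f(x_7) = -0.004204, coefficient = 4
x_8 = 1.8000, f(x_8) = -0.227202, coefficient = 2
x_9 = 2.0250, f(x_9) = -0.438747, coefficient = 4
x_10 = 2.2500, f(x_10) = -0.628174, coefficient = 1

I ≈ (0.225000/3) × 10.374458 = 0.778084
Exact value: 0.778073
Error: 0.000011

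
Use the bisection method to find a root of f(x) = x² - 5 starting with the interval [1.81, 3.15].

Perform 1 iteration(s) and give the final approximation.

f(x) = x² - 5
Initial interval: [1.81, 3.15]

Iteration 1:
  c_1 = (1.810000 + 3.150000)/2 = 2.480000
  f(c_1) = f(2.480000) = 1.150400
  f(a) × f(c) < 0, new interval: [1.810000, 2.480000]

After 1 iteration(s), the approximation is c_1 = 2.480000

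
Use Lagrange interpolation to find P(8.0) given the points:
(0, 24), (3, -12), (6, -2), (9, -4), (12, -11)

Lagrange interpolation formula:
P(x) = Σ yᵢ × Lᵢ(x)
where Lᵢ(x) = Π_{j≠i} (x - xⱼ)/(xᵢ - xⱼ)

L_0(8.0) = (8.0 - 3)/(0 - 3) × (8.0 - 6)/(0 - 6) × (8.0 - 9)/(0 - 9) × (8.0 - 12)/(0 - 12) = 0.020576
L_1(8.0) = (8.0 - 0)/(3 - 0) × (8.0 - 6)/(3 - 6) × (8.0 - 9)/(3 - 9) × (8.0 - 12)/(3 - 12) = -0.131687
L_2(8.0) = (8.0 - 0)/(6 - 0) × (8.0 - 3)/(6 - 3) × (8.0 - 9)/(6 - 9) × (8.0 - 12)/(6 - 12) = 0.493827
L_3(8.0) = (8.0 - 0)/(9 - 0) × (8.0 - 3)/(9 - 3) × (8.0 - 6)/(9 - 6) × (8.0 - 12)/(9 - 12) = 0.658436
L_4(8.0) = (8.0 - 0)/(12 - 0) × (8.0 - 3)/(12 - 3) × (8.0 - 6)/(12 - 6) × (8.0 - 9)/(12 - 9) = -0.041152

P(8.0) = 24×L_0(8.0) + (-12)×L_1(8.0) + (-2)×L_2(8.0) + (-4)×L_3(8.0) + (-11)×L_4(8.0)
P(8.0) = -1.094650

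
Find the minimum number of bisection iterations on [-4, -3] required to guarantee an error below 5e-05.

We need (b-a)/2^n ≤ 5e-05
(-3 - (-4))/2^n ≤ 5e-05
1/2^n ≤ 5e-05
2^n ≥ 20000
n ≥ log₂(20000) = 14.29
n ≥ 15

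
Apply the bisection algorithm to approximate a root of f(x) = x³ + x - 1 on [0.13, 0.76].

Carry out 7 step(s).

f(x) = x³ + x - 1
Initial interval: [0.13, 0.76]

Iteration 1:
  c_1 = (0.130000 + 0.760000)/2 = 0.445000
  f(c_1) = f(0.445000) = -0.466879
  f(a) × f(c) ≥ 0, new interval: [0.445000, 0.760000]
Iteration 2:
  c_2 = (0.445000 + 0.760000)/2 = 0.602500
  f(c_2) = f(0.602500) = -0.178789
  f(a) × f(c) ≥ 0, new interval: [0.602500, 0.760000]
Iteration 3:
  c_3 = (0.602500 + 0.760000)/2 = 0.681250
  f(c_3) = f(0.681250) = -0.002581
  f(a) × f(c) ≥ 0, new interval: [0.681250, 0.760000]
Iteration 4:
  c_4 = (0.681250 + 0.760000)/2 = 0.720625
  f(c_4) = f(0.720625) = 0.094846
  f(a) × f(c) < 0, new interval: [0.681250, 0.720625]
Iteration 5:
  c_5 = (0.681250 + 0.720625)/2 = 0.700937
  f(c_5) = f(0.700937) = 0.045317
  f(a) × f(c) < 0, new interval: [0.681250, 0.700937]
Iteration 6:
  c_6 = (0.681250 + 0.700937)/2 = 0.691094
  f(c_6) = f(0.691094) = 0.021167
  f(a) × f(c) < 0, new interval: [0.681250, 0.691094]
Iteration 7:
  c_7 = (0.681250 + 0.691094)/2 = 0.686172
  f(c_7) = f(0.686172) = 0.009243
  f(a) × f(c) < 0, new interval: [0.681250, 0.686172]

After 7 iteration(s), the approximation is c_7 = 0.686172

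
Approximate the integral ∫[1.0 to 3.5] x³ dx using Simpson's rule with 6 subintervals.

f(x) = x³
a = 1.0, b = 3.5, n = 6
h = (b - a)/n = 0.416667

Simpson's rule: (h/3)[f(x₀) + 4f(x₁) + 2f(x₂) + ... + f(xₙ)]

x_0 = 1.0000, f(x_0) = 1.000000, coefficient = 1
x_1 = 1.4167, f(x_1) = 2.843171, coefficient = 4
x_2 = 1.8333, f(x_2) = 6.162037, coefficient = 2
x_3 = 2.2500, f(x_3) = 11.390625, coefficient = 4
x_4 = 2.6667, f(x_4) = 18.962963, coefficient = 2
x_5 = 3.0833, f(x_5) = 29.313079, coefficient = 4
x_6 = 3.5000, f(x_6) = 42.875000, coefficient = 1

I ≈ (0.416667/3) × 268.312500 = 37.265625
Exact value: 37.265625
Error: 0.000000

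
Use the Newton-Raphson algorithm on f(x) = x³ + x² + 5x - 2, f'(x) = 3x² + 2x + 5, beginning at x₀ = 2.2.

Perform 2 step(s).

f(x) = x³ + x² + 5x - 2
f'(x) = 3x² + 2x + 5
x₀ = 2.2

Newton-Raphson formula: x_{n+1} = x_n - f(x_n)/f'(x_n)

Iteration 1:
  f(2.200000) = 24.488000
  f'(2.200000) = 23.920000
  x_1 = 2.200000 - 24.488000/23.920000 = 1.176254
Iteration 2:
  f(1.176254) = 6.892279
  f'(1.176254) = 11.503230
  x_2 = 1.176254 - 6.892279/11.503230 = 0.577094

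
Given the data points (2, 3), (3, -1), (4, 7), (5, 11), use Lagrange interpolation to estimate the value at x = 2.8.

Lagrange interpolation formula:
P(x) = Σ yᵢ × Lᵢ(x)
where Lᵢ(x) = Π_{j≠i} (x - xⱼ)/(xᵢ - xⱼ)

L_0(2.8) = (2.8 - 3)/(2 - 3) × (2.8 - 4)/(2 - 4) × (2.8 - 5)/(2 - 5) = 0.088000
L_1(2.8) = (2.8 - 2)/(3 - 2) × (2.8 - 4)/(3 - 4) × (2.8 - 5)/(3 - 5) = 1.056000
L_2(2.8) = (2.8 - 2)/(4 - 2) × (2.8 - 3)/(4 - 3) × (2.8 - 5)/(4 - 5) = -0.176000
L_3(2.8) = (2.8 - 2)/(5 - 2) × (2.8 - 3)/(5 - 3) × (2.8 - 4)/(5 - 4) = 0.032000

P(2.8) = 3×L_0(2.8) + (-1)×L_1(2.8) + 7×L_2(2.8) + 11×L_3(2.8)
P(2.8) = -1.672000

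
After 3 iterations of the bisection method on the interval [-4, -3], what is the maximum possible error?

Bisection error bound: |error| ≤ (b-a)/2^n
|error| ≤ (-3 - (-4))/2^3 = 1/2^3
|error| ≤ 0.1250000000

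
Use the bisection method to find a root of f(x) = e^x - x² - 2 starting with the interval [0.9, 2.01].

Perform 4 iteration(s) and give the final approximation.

f(x) = e^x - x² - 2
Initial interval: [0.9, 2.01]

Iteration 1:
  c_1 = (0.900000 + 2.010000)/2 = 1.455000
  f(c_1) = f(1.455000) = 0.167458
  f(a) × f(c) < 0, new interval: [0.900000, 1.455000]
Iteration 2:
  c_2 = (0.900000 + 1.455000)/2 = 1.177500
  f(c_2) = f(1.177500) = -0.140258
  f(a) × f(c) ≥ 0, new interval: [1.177500, 1.455000]
Iteration 3:
  c_3 = (1.177500 + 1.455000)/2 = 1.316250
  f(c_3) = f(1.316250) = -0.003104
  f(a) × f(c) ≥ 0, new interval: [1.316250, 1.455000]
Iteration 4:
  c_4 = (1.316250 + 1.455000)/2 = 1.385625
  f(c_4) = f(1.385625) = 0.077367
  f(a) × f(c) < 0, new interval: [1.316250, 1.385625]

After 4 iteration(s), the approximation is c_4 = 1.385625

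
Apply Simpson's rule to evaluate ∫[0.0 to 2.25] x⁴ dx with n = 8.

f(x) = x⁴
a = 0.0, b = 2.25, n = 8
h = (b - a)/n = 0.281250

Simpson's rule: (h/3)[f(x₀) + 4f(x₁) + 2f(x₂) + ... + f(xₙ)]

x_0 = 0.0000, f(x_0) = 0.000000, coefficient = 1
x_1 = 0.2812, f(x_1) = 0.006257, coefficient = 4
x_2 = 0.5625, f(x_2) = 0.100113, coefficient = 2
x_3 = 0.8438, f(x_3) = 0.506822, coefficient = 4
x_4 = 1.1250, f(x_4) = 1.601807, coefficient = 2
x_5 = 1.4062, f(x_5) = 3.910661, coefficient = 4
x_6 = 1.6875, f(x_6) = 8.109146, coefficient = 2
x_7 = 1.9688, f(x_7) = 15.023194, coefficient = 4
x_8 = 2.2500, f(x_8) = 25.628906, coefficient = 1

I ≈ (0.281250/3) × 123.038773 = 11.534885
Exact value: 11.533008
Error: 0.001877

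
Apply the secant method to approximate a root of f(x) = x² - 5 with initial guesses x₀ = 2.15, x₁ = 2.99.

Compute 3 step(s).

f(x) = x² - 5
x₀ = 2.15, x₁ = 2.99

Secant formula: x_{n+1} = x_n - f(x_n)(x_n - x_{n-1})/(f(x_n) - f(x_{n-1}))

Iteration 1:
  f(2.150000) = -0.377500
  f(2.990000) = 3.940100
  x_2 = 2.990000 - 3.940100×(2.990000 - 2.150000)/(3.940100 - (-0.377500))
       = 2.223444
Iteration 2:
  f(2.990000) = 3.940100
  f(2.223444) = -0.056299
  x_3 = 2.223444 - (-0.056299)×(2.223444 - 2.990000)/(-0.056299 - 3.940100)
       = 2.234242
Iteration 3:
  f(2.223444) = -0.056299
  f(2.234242) = -0.008161
  x_4 = 2.234242 - (-0.008161)×(2.234242 - 2.223444)/(-0.008161 - (-0.056299))
       = 2.236073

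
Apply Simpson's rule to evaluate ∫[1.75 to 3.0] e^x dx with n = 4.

f(x) = e^x
a = 1.75, b = 3.0, n = 4
h = (b - a)/n = 0.312500

Simpson's rule: (h/3)[f(x₀) + 4f(x₁) + 2f(x₂) + ... + f(xₙ)]

x_0 = 1.7500, f(x_0) = 5.754603, coefficient = 1
x_1 = 2.0625, f(x_1) = 7.865609, coefficient = 4
x_2 = 2.3750, f(x_2) = 10.751013, coefficient = 2
x_3 = 2.6875, f(x_3) = 14.694893, coefficient = 4
x_4 = 3.0000, f(x_4) = 20.085537, coefficient = 1

I ≈ (0.312500/3) × 137.584174 = 14.331685
Exact value: 14.330934
Error: 0.000751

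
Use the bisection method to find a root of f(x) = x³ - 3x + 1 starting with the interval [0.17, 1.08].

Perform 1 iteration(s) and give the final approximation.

f(x) = x³ - 3x + 1
Initial interval: [0.17, 1.08]

Iteration 1:
  c_1 = (0.170000 + 1.080000)/2 = 0.625000
  f(c_1) = f(0.625000) = -0.630859
  f(a) × f(c) < 0, new interval: [0.170000, 0.625000]

After 1 iteration(s), the approximation is c_1 = 0.625000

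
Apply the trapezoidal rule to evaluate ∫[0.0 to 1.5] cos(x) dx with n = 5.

f(x) = cos(x)
a = 0.0, b = 1.5, n = 5
h = (b - a)/n = 0.300000

Trapezoidal rule: (h/2)[f(x₀) + 2f(x₁) + 2f(x₂) + ... + f(xₙ)]

x_0 = 0.0000, f(x_0) = 1.000000, coefficient = 1
x_1 = 0.3000, f(x_1) = 0.955336, coefficient = 2
x_2 = 0.6000, f(x_2) = 0.825336, coefficient = 2
x_3 = 0.9000, f(x_3) = 0.621610, coefficient = 2
x_4 = 1.2000, f(x_4) = 0.362358, coefficient = 2
x_5 = 1.5000, f(x_5) = 0.070737, coefficient = 1

I ≈ (0.300000/2) × 6.600017 = 0.990003
Exact value: 0.997495
Error: 0.007492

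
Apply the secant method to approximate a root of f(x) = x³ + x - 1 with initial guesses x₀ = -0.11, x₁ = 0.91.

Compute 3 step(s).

f(x) = x³ + x - 1
x₀ = -0.11, x₁ = 0.91

Secant formula: x_{n+1} = x_n - f(x_n)(x_n - x_{n-1})/(f(x_n) - f(x_{n-1}))

Iteration 1:
  f(-0.110000) = -1.111331
  f(0.910000) = 0.663571
  x_2 = 0.910000 - 0.663571×(0.910000 - (-0.110000))/(0.663571 - (-1.111331))
       = 0.528659
Iteration 2:
  f(0.910000) = 0.663571
  f(0.528659) = -0.323591
  x_3 = 0.528659 - (-0.323591)×(0.528659 - 0.910000)/(-0.323591 - 0.663571)
       = 0.653662
Iteration 3:
  f(0.528659) = -0.323591
  f(0.653662) = -0.067044
  x_4 = 0.653662 - (-0.067044)×(0.653662 - 0.528659)/(-0.067044 - (-0.323591))
       = 0.686330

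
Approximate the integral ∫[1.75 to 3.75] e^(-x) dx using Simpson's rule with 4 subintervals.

f(x) = e^(-x)
a = 1.75, b = 3.75, n = 4
h = (b - a)/n = 0.500000

Simpson's rule: (h/3)[f(x₀) + 4f(x₁) + 2f(x₂) + ... + f(xₙ)]

x_0 = 1.7500, f(x_0) = 0.173774, coefficient = 1
x_1 = 2.2500, f(x_1) = 0.105399, coefficient = 4
x_2 = 2.7500, f(x_2) = 0.063928, coefficient = 2
x_3 = 3.2500, f(x_3) = 0.038774, coefficient = 4
x_4 = 3.7500, f(x_4) = 0.023518, coefficient = 1

I ≈ (0.500000/3) × 0.901841 = 0.150307
Exact value: 0.150256
Error: 0.000051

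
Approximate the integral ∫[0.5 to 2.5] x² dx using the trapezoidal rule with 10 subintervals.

f(x) = x²
a = 0.5, b = 2.5, n = 10
h = (b - a)/n = 0.200000

Trapezoidal rule: (h/2)[f(x₀) + 2f(x₁) + 2f(x₂) + ... + f(xₙ)]

x_0 = 0.5000, f(x_0) = 0.250000, coefficient = 1
x_1 = 0.7000, f(x_1) = 0.490000, coefficient = 2
x_2 = 0.9000, f(x_2) = 0.810000, coefficient = 2
x_3 = 1.1000, f(x_3) = 1.210000, coefficient = 2
x_4 = 1.3000, f(x_4) = 1.690000, coefficient = 2
x_5 = 1.5000, f(x_5) = 2.250000, coefficient = 2
x_6 = 1.7000, f(x_6) = 2.890000, coefficient = 2
x_7 = 1.9000, f(x_7) = 3.610000, coefficient = 2
x_8 = 2.1000, f(x_8) = 4.410000, coefficient = 2
x_9 = 2.3000, f(x_9) = 5.290000, coefficient = 2
x_10 = 2.5000, f(x_10) = 6.250000, coefficient = 1

I ≈ (0.200000/2) × 51.800000 = 5.180000
Exact value: 5.166667
Error: 0.013333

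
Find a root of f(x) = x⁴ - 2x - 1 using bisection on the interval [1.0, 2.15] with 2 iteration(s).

f(x) = x⁴ - 2x - 1
Initial interval: [1.0, 2.15]

Iteration 1:
  c_1 = (1.000000 + 2.150000)/2 = 1.575000
  f(c_1) = f(1.575000) = 2.003500
  f(a) × f(c) < 0, new interval: [1.000000, 1.575000]
Iteration 2:
  c_2 = (1.000000 + 1.575000)/2 = 1.287500
  f(c_2) = f(1.287500) = -0.827176
  f(a) × f(c) ≥ 0, new interval: [1.287500, 1.575000]

After 2 iteration(s), the approximation is c_2 = 1.287500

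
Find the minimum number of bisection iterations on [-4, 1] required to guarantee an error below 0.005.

We need (b-a)/2^n ≤ 0.005
(1 - (-4))/2^n ≤ 0.005
5/2^n ≤ 0.005
2^n ≥ 1000
n ≥ log₂(1000) = 9.97
n ≥ 10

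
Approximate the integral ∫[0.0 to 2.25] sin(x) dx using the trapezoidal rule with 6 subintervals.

f(x) = sin(x)
a = 0.0, b = 2.25, n = 6
h = (b - a)/n = 0.375000

Trapezoidal rule: (h/2)[f(x₀) + 2f(x₁) + 2f(x₂) + ... + f(xₙ)]

x_0 = 0.0000, f(x_0) = 0.000000, coefficient = 1
x_1 = 0.3750, f(x_1) = 0.366273, coefficient = 2
x_2 = 0.7500, f(x_2) = 0.681639, coefficient = 2
x_3 = 1.1250, f(x_3) = 0.902268, coefficient = 2
x_4 = 1.5000, f(x_4) = 0.997495, coefficient = 2
x_5 = 1.8750, f(x_5) = 0.954086, coefficient = 2
x_6 = 2.2500, f(x_6) = 0.778073, coefficient = 1

I ≈ (0.375000/2) × 8.581592 = 1.609049
Exact value: 1.628174
Error: 0.019125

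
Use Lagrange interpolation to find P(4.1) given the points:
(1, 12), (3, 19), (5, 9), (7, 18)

Lagrange interpolation formula:
P(x) = Σ yᵢ × Lᵢ(x)
where Lᵢ(x) = Π_{j≠i} (x - xⱼ)/(xᵢ - xⱼ)

L_0(4.1) = (4.1 - 3)/(1 - 3) × (4.1 - 5)/(1 - 5) × (4.1 - 7)/(1 - 7) = -0.059813
L_1(4.1) = (4.1 - 1)/(3 - 1) × (4.1 - 5)/(3 - 5) × (4.1 - 7)/(3 - 7) = 0.505688
L_2(4.1) = (4.1 - 1)/(5 - 1) × (4.1 - 3)/(5 - 3) × (4.1 - 7)/(5 - 7) = 0.618062
L_3(4.1) = (4.1 - 1)/(7 - 1) × (4.1 - 3)/(7 - 3) × (4.1 - 5)/(7 - 5) = -0.063938

P(4.1) = 12×L_0(4.1) + 19×L_1(4.1) + 9×L_2(4.1) + 18×L_3(4.1)
P(4.1) = 13.302000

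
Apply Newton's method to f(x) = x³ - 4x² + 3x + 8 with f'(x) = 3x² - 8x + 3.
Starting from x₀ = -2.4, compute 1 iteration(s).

f(x) = x³ - 4x² + 3x + 8
f'(x) = 3x² - 8x + 3
x₀ = -2.4

Newton-Raphson formula: x_{n+1} = x_n - f(x_n)/f'(x_n)

Iteration 1:
  f(-2.400000) = -36.064000
  f'(-2.400000) = 39.480000
  x_1 = -2.400000 - (-36.064000)/39.480000 = -1.486525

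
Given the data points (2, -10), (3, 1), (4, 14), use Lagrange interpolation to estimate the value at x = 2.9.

Lagrange interpolation formula:
P(x) = Σ yᵢ × Lᵢ(x)
where Lᵢ(x) = Π_{j≠i} (x - xⱼ)/(xᵢ - xⱼ)

L_0(2.9) = (2.9 - 3)/(2 - 3) × (2.9 - 4)/(2 - 4) = 0.055000
L_1(2.9) = (2.9 - 2)/(3 - 2) × (2.9 - 4)/(3 - 4) = 0.990000
L_2(2.9) = (2.9 - 2)/(4 - 2) × (2.9 - 3)/(4 - 3) = -0.045000

P(2.9) = (-10)×L_0(2.9) + 1×L_1(2.9) + 14×L_2(2.9)
P(2.9) = -0.190000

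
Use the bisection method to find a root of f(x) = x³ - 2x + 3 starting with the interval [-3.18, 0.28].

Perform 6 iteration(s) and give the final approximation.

f(x) = x³ - 2x + 3
Initial interval: [-3.18, 0.28]

Iteration 1:
  c_1 = (-3.180000 + 0.280000)/2 = -1.450000
  f(c_1) = f(-1.450000) = 2.851375
  f(a) × f(c) < 0, new interval: [-3.180000, -1.450000]
Iteration 2:
  c_2 = (-3.180000 + (-1.450000))/2 = -2.315000
  f(c_2) = f(-2.315000) = -4.776606
  f(a) × f(c) ≥ 0, new interval: [-2.315000, -1.450000]
Iteration 3:
  c_3 = (-2.315000 + (-1.450000))/2 = -1.882500
  f(c_3) = f(-1.882500) = 0.093785
  f(a) × f(c) < 0, new interval: [-2.315000, -1.882500]
Iteration 4:
  c_4 = (-2.315000 + (-1.882500))/2 = -2.098750
  f(c_4) = f(-2.098750) = -2.046972
  f(a) × f(c) ≥ 0, new interval: [-2.098750, -1.882500]
Iteration 5:
  c_5 = (-2.098750 + (-1.882500))/2 = -1.990625
  f(c_5) = f(-1.990625) = -0.906777
  f(a) × f(c) ≥ 0, new interval: [-1.990625, -1.882500]
Iteration 6:
  c_6 = (-1.990625 + (-1.882500))/2 = -1.936563
  f(c_6) = f(-1.936563) = -0.389516
  f(a) × f(c) ≥ 0, new interval: [-1.936563, -1.882500]

After 6 iteration(s), the approximation is c_6 = -1.936563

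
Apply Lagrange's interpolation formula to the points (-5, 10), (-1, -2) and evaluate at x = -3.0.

Lagrange interpolation formula:
P(x) = Σ yᵢ × Lᵢ(x)
where Lᵢ(x) = Π_{j≠i} (x - xⱼ)/(xᵢ - xⱼ)

L_0(-3.0) = (-3.0 - (-1))/(-5 - (-1)) = 0.500000
L_1(-3.0) = (-3.0 - (-5))/(-1 - (-5)) = 0.500000

P(-3.0) = 10×L_0(-3.0) + (-2)×L_1(-3.0)
P(-3.0) = 4.000000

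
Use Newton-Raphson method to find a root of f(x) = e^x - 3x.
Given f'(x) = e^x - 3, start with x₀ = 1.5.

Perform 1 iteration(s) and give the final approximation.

f(x) = e^x - 3x
f'(x) = e^x - 3
x₀ = 1.5

Newton-Raphson formula: x_{n+1} = x_n - f(x_n)/f'(x_n)

Iteration 1:
  f(1.500000) = -0.018311
  f'(1.500000) = 1.481689
  x_1 = 1.500000 - (-0.018311)/1.481689 = 1.512358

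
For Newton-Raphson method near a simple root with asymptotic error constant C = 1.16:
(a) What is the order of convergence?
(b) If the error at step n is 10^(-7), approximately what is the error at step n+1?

(a) Newton-Raphson has quadratic (order 2) convergence near simple roots.
    This means |e_{n+1}| ≈ C|e_n|².

(b) With |e_n| = 10^(-7) and C = 1.16:
    |e_{n+1}| ≈ 1.16 × (10^(-7))² = 1.16 × 10^(-14)

(a) 2 (quadratic); (b) |e_{n+1}| ≈ 1.160e-14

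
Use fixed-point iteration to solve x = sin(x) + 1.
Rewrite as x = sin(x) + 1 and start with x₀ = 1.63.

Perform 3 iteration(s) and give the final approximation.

Equation: x = sin(x) + 1
Fixed-point form: x = sin(x) + 1
x₀ = 1.63

x_1 = g(1.630000) = 1.998248
x_2 = g(1.998248) = 1.910025
x_3 = g(1.910025) = 1.943012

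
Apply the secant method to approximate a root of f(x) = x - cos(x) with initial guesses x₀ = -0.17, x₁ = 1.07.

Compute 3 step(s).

f(x) = x - cos(x)
x₀ = -0.17, x₁ = 1.07

Secant formula: x_{n+1} = x_n - f(x_n)(x_n - x_{n-1})/(f(x_n) - f(x_{n-1}))

Iteration 1:
  f(-0.170000) = -1.155585
  f(1.070000) = 0.589876
  x_2 = 1.070000 - 0.589876×(1.070000 - (-0.170000))/(0.589876 - (-1.155585))
       = 0.650944
Iteration 2:
  f(1.070000) = 0.589876
  f(0.650944) = -0.144568
  x_3 = 0.650944 - (-0.144568)×(0.650944 - 1.070000)/(-0.144568 - 0.589876)
       = 0.733431
Iteration 3:
  f(0.650944) = -0.144568
  f(0.733431) = -0.009451
  x_4 = 0.733431 - (-0.009451)×(0.733431 - 0.650944)/(-0.009451 - (-0.144568))
       = 0.739201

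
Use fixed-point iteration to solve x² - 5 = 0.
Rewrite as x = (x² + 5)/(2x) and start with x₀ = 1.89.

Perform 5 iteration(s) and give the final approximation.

Equation: x² - 5 = 0
Fixed-point form: x = (x² + 5)/(2x)
x₀ = 1.89

x_1 = g(1.890000) = 2.267751
x_2 = g(2.267751) = 2.236289
x_3 = g(2.236289) = 2.236068
x_4 = g(2.236068) = 2.236068
x_5 = g(2.236068) = 2.236068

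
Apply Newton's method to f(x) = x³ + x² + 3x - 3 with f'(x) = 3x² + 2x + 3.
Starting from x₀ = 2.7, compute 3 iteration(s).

f(x) = x³ + x² + 3x - 3
f'(x) = 3x² + 2x + 3
x₀ = 2.7

Newton-Raphson formula: x_{n+1} = x_n - f(x_n)/f'(x_n)

Iteration 1:
  f(2.700000) = 32.073000
  f'(2.700000) = 30.270000
  x_1 = 2.700000 - 32.073000/30.270000 = 1.640436
Iteration 2:
  f(1.640436) = 9.026802
  f'(1.640436) = 14.353964
  x_2 = 1.640436 - 9.026802/14.353964 = 1.011564
Iteration 3:
  f(1.011564) = 2.093051
  f'(1.011564) = 8.092916
  x_3 = 1.011564 - 2.093051/8.092916 = 0.752937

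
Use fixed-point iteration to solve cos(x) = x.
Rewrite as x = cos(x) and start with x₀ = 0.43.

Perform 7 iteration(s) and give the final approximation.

Equation: cos(x) = x
Fixed-point form: x = cos(x)
x₀ = 0.43

x_1 = g(0.430000) = 0.908966
x_2 = g(0.908966) = 0.614562
x_3 = g(0.614562) = 0.817026
x_4 = g(0.817026) = 0.684393
x_5 = g(0.684393) = 0.774803
x_6 = g(0.774803) = 0.714559
x_7 = g(0.714559) = 0.755382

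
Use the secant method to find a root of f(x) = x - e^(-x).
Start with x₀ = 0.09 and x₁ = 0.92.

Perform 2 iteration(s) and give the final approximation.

f(x) = x - e^(-x)
x₀ = 0.09, x₁ = 0.92

Secant formula: x_{n+1} = x_n - f(x_n)(x_n - x_{n-1})/(f(x_n) - f(x_{n-1}))

Iteration 1:
  f(0.090000) = -0.823931
  f(0.920000) = 0.521481
  x_2 = 0.920000 - 0.521481×(0.920000 - 0.090000)/(0.521481 - (-0.823931))
       = 0.598292
Iteration 2:
  f(0.920000) = 0.521481
  f(0.598292) = 0.048543
  x_3 = 0.598292 - 0.048543×(0.598292 - 0.920000)/(0.048543 - 0.521481)
       = 0.565272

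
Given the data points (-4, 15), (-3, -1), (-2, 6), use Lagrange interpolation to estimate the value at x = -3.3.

Lagrange interpolation formula:
P(x) = Σ yᵢ × Lᵢ(x)
where Lᵢ(x) = Π_{j≠i} (x - xⱼ)/(xᵢ - xⱼ)

L_0(-3.3) = (-3.3 - (-3))/(-4 - (-3)) × (-3.3 - (-2))/(-4 - (-2)) = 0.195000
L_1(-3.3) = (-3.3 - (-4))/(-3 - (-4)) × (-3.3 - (-2))/(-3 - (-2)) = 0.910000
L_2(-3.3) = (-3.3 - (-4))/(-2 - (-4)) × (-3.3 - (-3))/(-2 - (-3)) = -0.105000

P(-3.3) = 15×L_0(-3.3) + (-1)×L_1(-3.3) + 6×L_2(-3.3)
P(-3.3) = 1.385000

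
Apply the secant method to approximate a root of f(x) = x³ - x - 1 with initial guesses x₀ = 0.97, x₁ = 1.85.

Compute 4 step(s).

f(x) = x³ - x - 1
x₀ = 0.97, x₁ = 1.85

Secant formula: x_{n+1} = x_n - f(x_n)(x_n - x_{n-1})/(f(x_n) - f(x_{n-1}))

Iteration 1:
  f(0.970000) = -1.057327
  f(1.850000) = 3.481625
  x_2 = 1.850000 - 3.481625×(1.850000 - 0.970000)/(3.481625 - (-1.057327))
       = 1.174992
Iteration 2:
  f(1.850000) = 3.481625
  f(1.174992) = -0.552792
  x_3 = 1.174992 - (-0.552792)×(1.174992 - 1.850000)/(-0.552792 - 3.481625)
       = 1.267481
Iteration 3:
  f(1.174992) = -0.552792
  f(1.267481) = -0.231264
  x_4 = 1.267481 - (-0.231264)×(1.267481 - 1.174992)/(-0.231264 - (-0.552792))
       = 1.334005
Iteration 4:
  f(1.267481) = -0.231264
  f(1.334005) = 0.039948
  x_5 = 1.334005 - 0.039948×(1.334005 - 1.267481)/(0.039948 - (-0.231264))
       = 1.324206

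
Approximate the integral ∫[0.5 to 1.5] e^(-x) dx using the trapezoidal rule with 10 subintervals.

f(x) = e^(-x)
a = 0.5, b = 1.5, n = 10
h = (b - a)/n = 0.100000

Trapezoidal rule: (h/2)[f(x₀) + 2f(x₁) + 2f(x₂) + ... + f(xₙ)]

x_0 = 0.5000, f(x_0) = 0.606531, coefficient = 1
x_1 = 0.6000, f(x_1) = 0.548812, coefficient = 2
x_2 = 0.7000, f(x_2) = 0.496585, coefficient = 2
x_3 = 0.8000, f(x_3) = 0.449329, coefficient = 2
x_4 = 0.9000, f(x_4) = 0.406570, coefficient = 2
x_5 = 1.0000, f(x_5) = 0.367879, coefficient = 2
x_6 = 1.1000, f(x_6) = 0.332871, coefficient = 2
x_7 = 1.2000, f(x_7) = 0.301194, coefficient = 2
x_8 = 1.3000, f(x_8) = 0.272532, coefficient = 2
x_9 = 1.4000, f(x_9) = 0.246597, coefficient = 2
x_10 = 1.5000, f(x_10) = 0.223130, coefficient = 1

I ≈ (0.100000/2) × 7.674399 = 0.383720
Exact value: 0.383400
Error: 0.000319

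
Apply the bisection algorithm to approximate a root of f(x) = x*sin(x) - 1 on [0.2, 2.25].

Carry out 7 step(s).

f(x) = x*sin(x) - 1
Initial interval: [0.2, 2.25]

Iteration 1:
  c_1 = (0.200000 + 2.250000)/2 = 1.225000
  f(c_1) = f(1.225000) = 0.152487
  f(a) × f(c) < 0, new interval: [0.200000, 1.225000]
Iteration 2:
  c_2 = (0.200000 + 1.225000)/2 = 0.712500
  f(c_2) = f(0.712500) = -0.534219
  f(a) × f(c) ≥ 0, new interval: [0.712500, 1.225000]
Iteration 3:
  c_3 = (0.712500 + 1.225000)/2 = 0.968750
  f(c_3) = f(0.968750) = -0.201577
  f(a) × f(c) ≥ 0, new interval: [0.968750, 1.225000]
Iteration 4:
  c_4 = (0.968750 + 1.225000)/2 = 1.096875
  f(c_4) = f(1.096875) = -0.024017
  f(a) × f(c) ≥ 0, new interval: [1.096875, 1.225000]
Iteration 5:
  c_5 = (1.096875 + 1.225000)/2 = 1.160938
  f(c_5) = f(1.160938) = 0.064785
  f(a) × f(c) < 0, new interval: [1.096875, 1.160938]
Iteration 6:
  c_6 = (1.096875 + 1.160938)/2 = 1.128906
  f(c_6) = f(1.128906) = 0.020469
  f(a) × f(c) < 0, new interval: [1.096875, 1.128906]
Iteration 7:
  c_7 = (1.096875 + 1.128906)/2 = 1.112891
  f(c_7) = f(1.112891) = -0.001759
  f(a) × f(c) ≥ 0, new interval: [1.112891, 1.128906]

After 7 iteration(s), the approximation is c_7 = 1.112891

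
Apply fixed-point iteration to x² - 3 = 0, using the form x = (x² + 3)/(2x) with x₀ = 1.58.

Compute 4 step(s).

Equation: x² - 3 = 0
Fixed-point form: x = (x² + 3)/(2x)
x₀ = 1.58

x_1 = g(1.580000) = 1.739367
x_2 = g(1.739367) = 1.732066
x_3 = g(1.732066) = 1.732051
x_4 = g(1.732051) = 1.732051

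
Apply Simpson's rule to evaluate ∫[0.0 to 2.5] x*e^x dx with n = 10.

f(x) = x*e^x
a = 0.0, b = 2.5, n = 10
h = (b - a)/n = 0.250000

Simpson's rule: (h/3)[f(x₀) + 4f(x₁) + 2f(x₂) + ... + f(xₙ)]

x_0 = 0.0000, f(x_0) = 0.000000, coefficient = 1
x_1 = 0.2500, f(x_1) = 0.321006, coefficient = 4
x_2 = 0.5000, f(x_2) = 0.824361, coefficient = 2
x_3 = 0.7500, f(x_3) = 1.587750, coefficient = 4
x_4 = 1.0000, f(x_4) = 2.718282, coefficient = 2
x_5 = 1.2500, f(x_5) = 4.362929, coefficient = 4
x_6 = 1.5000, f(x_6) = 6.722534, coefficient = 2
x_7 = 1.7500, f(x_7) = 10.070555, coefficient = 4
x_8 = 2.0000, f(x_8) = 14.778112, coefficient = 2
x_9 = 2.2500, f(x_9) = 21.347406, coefficient = 4
x_10 = 2.5000, f(x_10) = 30.456235, coefficient = 1

I ≈ (0.250000/3) × 231.301393 = 19.275116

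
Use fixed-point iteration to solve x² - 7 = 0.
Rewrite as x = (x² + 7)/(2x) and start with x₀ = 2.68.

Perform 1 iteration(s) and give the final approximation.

Equation: x² - 7 = 0
Fixed-point form: x = (x² + 7)/(2x)
x₀ = 2.68

x_1 = g(2.680000) = 2.645970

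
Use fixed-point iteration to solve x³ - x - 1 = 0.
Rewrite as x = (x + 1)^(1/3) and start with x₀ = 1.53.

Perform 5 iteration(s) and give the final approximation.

Equation: x³ - x - 1 = 0
Fixed-point form: x = (x + 1)^(1/3)
x₀ = 1.53

x_1 = g(1.530000) = 1.362616
x_2 = g(1.362616) = 1.331878
x_3 = g(1.331878) = 1.326077
x_4 = g(1.326077) = 1.324976
x_5 = g(1.324976) = 1.324767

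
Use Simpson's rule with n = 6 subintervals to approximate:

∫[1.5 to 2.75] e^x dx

f(x) = e^x
a = 1.5, b = 2.75, n = 6
h = (b - a)/n = 0.208333

Simpson's rule: (h/3)[f(x₀) + 4f(x₁) + 2f(x₂) + ... + f(xₙ)]

x_0 = 1.5000, f(x_0) = 4.481689, coefficient = 1
x_1 = 1.7083, f(x_1) = 5.519754, coefficient = 4
x_2 = 1.9167, f(x_2) = 6.798260, coefficient = 2
x_3 = 2.1250, f(x_3) = 8.372897, coefficient = 4
x_4 = 2.3333, f(x_4) = 10.312259, coefficient = 2
x_5 = 2.5417, f(x_5) = 12.700821, coefficient = 4
x_6 = 2.7500, f(x_6) = 15.642632, coefficient = 1

I ≈ (0.208333/3) × 160.719250 = 11.161059
Exact value: 11.160943
Error: 0.000116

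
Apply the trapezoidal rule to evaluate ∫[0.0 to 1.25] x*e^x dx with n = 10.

f(x) = x*e^x
a = 0.0, b = 1.25, n = 10
h = (b - a)/n = 0.125000

Trapezoidal rule: (h/2)[f(x₀) + 2f(x₁) + 2f(x₂) + ... + f(xₙ)]

x_0 = 0.0000, f(x_0) = 0.000000, coefficient = 1
x_1 = 0.1250, f(x_1) = 0.141644, coefficient = 2
x_2 = 0.2500, f(x_2) = 0.321006, coefficient = 2
x_3 = 0.3750, f(x_3) = 0.545622, coefficient = 2
x_4 = 0.5000, f(x_4) = 0.824361, coefficient = 2
x_5 = 0.6250, f(x_5) = 1.167654, coefficient = 2
x_6 = 0.7500, f(x_6) = 1.587750, coefficient = 2
x_7 = 0.8750, f(x_7) = 2.099016, coefficient = 2
x_8 = 1.0000, f(x_8) = 2.718282, coefficient = 2
x_9 = 1.1250, f(x_9) = 3.465244, coefficient = 2
x_10 = 1.2500, f(x_10) = 4.362929, coefficient = 1

I ≈ (0.125000/2) × 30.104084 = 1.881505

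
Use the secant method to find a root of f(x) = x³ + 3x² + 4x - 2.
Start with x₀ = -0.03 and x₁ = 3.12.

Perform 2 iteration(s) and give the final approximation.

f(x) = x³ + 3x² + 4x - 2
x₀ = -0.03, x₁ = 3.12

Secant formula: x_{n+1} = x_n - f(x_n)(x_n - x_{n-1})/(f(x_n) - f(x_{n-1}))

Iteration 1:
  f(-0.030000) = -2.117327
  f(3.120000) = 70.054528
  x_2 = 3.120000 - 70.054528×(3.120000 - (-0.030000))/(70.054528 - (-2.117327))
       = 0.062412
Iteration 2:
  f(3.120000) = 70.054528
  f(0.062412) = -1.738421
  x_3 = 0.062412 - (-1.738421)×(0.062412 - 3.120000)/(-1.738421 - 70.054528)
       = 0.136450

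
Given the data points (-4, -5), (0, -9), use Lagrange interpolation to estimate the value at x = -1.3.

Lagrange interpolation formula:
P(x) = Σ yᵢ × Lᵢ(x)
where Lᵢ(x) = Π_{j≠i} (x - xⱼ)/(xᵢ - xⱼ)

L_0(-1.3) = (-1.3 - 0)/(-4 - 0) = 0.325000
L_1(-1.3) = (-1.3 - (-4))/(0 - (-4)) = 0.675000

P(-1.3) = (-5)×L_0(-1.3) + (-9)×L_1(-1.3)
P(-1.3) = -7.700000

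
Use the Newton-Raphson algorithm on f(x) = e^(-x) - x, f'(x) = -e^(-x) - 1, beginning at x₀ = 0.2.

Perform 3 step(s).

f(x) = e^(-x) - x
f'(x) = -e^(-x) - 1
x₀ = 0.2

Newton-Raphson formula: x_{n+1} = x_n - f(x_n)/f'(x_n)

Iteration 1:
  f(0.200000) = 0.618731
  f'(0.200000) = -1.818731
  x_1 = 0.200000 - 0.618731/(-1.818731) = 0.540199
Iteration 2:
  f(0.540199) = 0.042433
  f'(0.540199) = -1.582632
  x_2 = 0.540199 - 0.042433/(-1.582632) = 0.567011
Iteration 3:
  f(0.567011) = 0.000208
  f'(0.567011) = -1.567218
  x_3 = 0.567011 - 0.000208/(-1.567218) = 0.567143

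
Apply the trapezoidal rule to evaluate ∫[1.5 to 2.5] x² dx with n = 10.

f(x) = x²
a = 1.5, b = 2.5, n = 10
h = (b - a)/n = 0.100000

Trapezoidal rule: (h/2)[f(x₀) + 2f(x₁) + 2f(x₂) + ... + f(xₙ)]

x_0 = 1.5000, f(x_0) = 2.250000, coefficient = 1
x_1 = 1.6000, f(x_1) = 2.560000, coefficient = 2
x_2 = 1.7000, f(x_2) = 2.890000, coefficient = 2
x_3 = 1.8000, f(x_3) = 3.240000, coefficient = 2
x_4 = 1.9000, f(x_4) = 3.610000, coefficient = 2
x_5 = 2.0000, f(x_5) = 4.000000, coefficient = 2
x_6 = 2.1000, f(x_6) = 4.410000, coefficient = 2
x_7 = 2.2000, f(x_7) = 4.840000, coefficient = 2
x_8 = 2.3000, f(x_8) = 5.290000, coefficient = 2
x_9 = 2.4000, f(x_9) = 5.760000, coefficient = 2
x_10 = 2.5000, f(x_10) = 6.250000, coefficient = 1

I ≈ (0.100000/2) × 81.700000 = 4.085000
Exact value: 4.083333
Error: 0.001667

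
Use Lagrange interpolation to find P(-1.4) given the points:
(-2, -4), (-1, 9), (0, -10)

Lagrange interpolation formula:
P(x) = Σ yᵢ × Lᵢ(x)
where Lᵢ(x) = Π_{j≠i} (x - xⱼ)/(xᵢ - xⱼ)

L_0(-1.4) = (-1.4 - (-1))/(-2 - (-1)) × (-1.4 - 0)/(-2 - 0) = 0.280000
L_1(-1.4) = (-1.4 - (-2))/(-1 - (-2)) × (-1.4 - 0)/(-1 - 0) = 0.840000
L_2(-1.4) = (-1.4 - (-2))/(0 - (-2)) × (-1.4 - (-1))/(0 - (-1)) = -0.120000

P(-1.4) = (-4)×L_0(-1.4) + 9×L_1(-1.4) + (-10)×L_2(-1.4)
P(-1.4) = 7.640000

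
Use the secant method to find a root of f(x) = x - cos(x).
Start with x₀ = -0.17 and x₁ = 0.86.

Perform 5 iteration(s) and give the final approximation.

f(x) = x - cos(x)
x₀ = -0.17, x₁ = 0.86

Secant formula: x_{n+1} = x_n - f(x_n)(x_n - x_{n-1})/(f(x_n) - f(x_{n-1}))

Iteration 1:
  f(-0.170000) = -1.155585
  f(0.860000) = 0.207563
  x_2 = 0.860000 - 0.207563×(0.860000 - (-0.170000))/(0.207563 - (-1.155585))
       = 0.703165
Iteration 2:
  f(0.860000) = 0.207563
  f(0.703165) = -0.059635
  x_3 = 0.703165 - (-0.059635)×(0.703165 - 0.860000)/(-0.059635 - 0.207563)
       = 0.738168
Iteration 3:
  f(0.703165) = -0.059635
  f(0.738168) = -0.001534
  x_4 = 0.738168 - (-0.001534)×(0.738168 - 0.703165)/(-0.001534 - (-0.059635))
       = 0.739093
Iteration 4:
  f(0.738168) = -0.001534
  f(0.739093) = 0.000012
  x_5 = 0.739093 - 0.000012×(0.739093 - 0.738168)/(0.000012 - (-0.001534))
       = 0.739085
Iteration 5:
  f(0.739093) = 0.000012
  f(0.739085) = 0.000000
  x_6 = 0.739085 - 0.000000×(0.739085 - 0.739093)/(0.000000 - 0.000012)
       = 0.739085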